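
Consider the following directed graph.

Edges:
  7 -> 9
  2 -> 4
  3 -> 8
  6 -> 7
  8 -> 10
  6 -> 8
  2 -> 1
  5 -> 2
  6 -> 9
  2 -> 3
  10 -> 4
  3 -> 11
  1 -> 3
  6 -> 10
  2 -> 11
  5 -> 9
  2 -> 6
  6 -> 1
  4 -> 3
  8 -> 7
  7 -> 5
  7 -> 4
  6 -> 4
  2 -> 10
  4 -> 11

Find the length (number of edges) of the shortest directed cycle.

For each vertex v, BFS finds the shortest path from v back to v.
The shortest such closed walk is 5 → 2 → 6 → 7 → 5, length 4.

4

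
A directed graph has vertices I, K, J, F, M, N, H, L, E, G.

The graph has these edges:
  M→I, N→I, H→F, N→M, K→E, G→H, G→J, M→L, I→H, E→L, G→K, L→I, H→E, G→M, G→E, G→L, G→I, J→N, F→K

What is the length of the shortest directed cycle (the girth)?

4

For each vertex v, BFS finds the shortest path from v back to v.
The shortest such closed walk is H → E → L → I → H, length 4.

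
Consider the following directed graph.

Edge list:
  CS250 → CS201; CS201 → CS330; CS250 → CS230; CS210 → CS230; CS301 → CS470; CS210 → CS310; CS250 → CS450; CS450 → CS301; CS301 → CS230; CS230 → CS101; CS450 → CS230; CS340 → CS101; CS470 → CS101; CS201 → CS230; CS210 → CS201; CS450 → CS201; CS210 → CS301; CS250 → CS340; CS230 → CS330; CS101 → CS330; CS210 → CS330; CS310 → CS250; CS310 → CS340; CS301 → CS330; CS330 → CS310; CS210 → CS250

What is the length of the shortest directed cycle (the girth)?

For each vertex v, BFS finds the shortest path from v back to v.
The shortest such closed walk is CS310 → CS340 → CS101 → CS330 → CS310, length 4.

4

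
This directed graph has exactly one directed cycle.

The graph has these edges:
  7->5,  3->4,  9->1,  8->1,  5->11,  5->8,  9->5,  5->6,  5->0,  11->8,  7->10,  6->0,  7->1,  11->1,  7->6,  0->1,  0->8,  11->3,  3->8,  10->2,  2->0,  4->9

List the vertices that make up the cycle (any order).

3, 4, 5, 9, 11

DFS with gray/black marking from 5:
5 gray
  6 gray
    0 gray
      1 gray
      1 black
      8 gray
        8→1: 1 black — skip
      8 black
    0 black
  6 black
  11 gray
    3 gray
      3→8: 8 black — skip
      4 gray
        9 gray
          9→1: 1 black — skip
          9→5: 5 is gray → back edge
Back edge closes the cycle 5 → 11 → 3 → 4 → 9 → 5; its vertices are {3, 4, 5, 9, 11}.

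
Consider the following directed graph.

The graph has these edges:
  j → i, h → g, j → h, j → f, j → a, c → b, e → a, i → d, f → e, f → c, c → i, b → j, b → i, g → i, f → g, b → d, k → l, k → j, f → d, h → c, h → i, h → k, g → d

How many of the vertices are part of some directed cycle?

6

A vertex is on a directed cycle iff it belongs to a strongly connected component of size ≥ 2 (or has a self-loop).
The vertices on cycles are {b, c, f, h, j, k} — 6 in total.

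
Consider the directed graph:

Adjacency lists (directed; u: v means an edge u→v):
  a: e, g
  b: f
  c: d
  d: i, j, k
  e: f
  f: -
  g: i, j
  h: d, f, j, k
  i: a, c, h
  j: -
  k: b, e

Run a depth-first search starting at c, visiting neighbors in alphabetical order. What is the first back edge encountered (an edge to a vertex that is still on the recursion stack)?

g->i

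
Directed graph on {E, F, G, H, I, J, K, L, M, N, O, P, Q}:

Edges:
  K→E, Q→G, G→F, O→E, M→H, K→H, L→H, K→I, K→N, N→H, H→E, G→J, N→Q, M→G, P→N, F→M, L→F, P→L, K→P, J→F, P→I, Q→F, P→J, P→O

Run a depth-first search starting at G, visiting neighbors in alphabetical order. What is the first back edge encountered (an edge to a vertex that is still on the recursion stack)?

M->G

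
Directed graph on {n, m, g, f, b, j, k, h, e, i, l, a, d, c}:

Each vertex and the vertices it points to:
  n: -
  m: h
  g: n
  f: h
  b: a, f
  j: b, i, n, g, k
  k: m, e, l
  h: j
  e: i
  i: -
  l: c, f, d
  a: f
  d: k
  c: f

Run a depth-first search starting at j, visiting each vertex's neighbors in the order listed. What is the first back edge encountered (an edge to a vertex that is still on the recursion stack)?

h->j

DFS from j (visiting each vertex's neighbors in the order listed); mark gray on enter, black on exit:
j gray
  b gray
    a gray
      f gray
        h gray
          h→j: j is gray → back edge
First back edge: h → j.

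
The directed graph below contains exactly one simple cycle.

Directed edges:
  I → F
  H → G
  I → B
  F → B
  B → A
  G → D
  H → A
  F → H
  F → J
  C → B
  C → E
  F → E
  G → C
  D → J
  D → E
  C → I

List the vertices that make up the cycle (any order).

DFS with gray/black marking from G:
G gray
  D gray
    E gray
    E black
    J gray
    J black
  D black
  C gray
    C→E: E black — skip
    I gray
      B gray
        A gray
        A black
      B black
      F gray
        F→J: J black — skip
        F→E: E black — skip
        F→B: B black — skip
        H gray
          H→A: A black — skip
          H→G: G is gray → back edge
Back edge closes the cycle G → C → I → F → H → G; its vertices are {C, F, G, H, I}.

C, F, G, H, I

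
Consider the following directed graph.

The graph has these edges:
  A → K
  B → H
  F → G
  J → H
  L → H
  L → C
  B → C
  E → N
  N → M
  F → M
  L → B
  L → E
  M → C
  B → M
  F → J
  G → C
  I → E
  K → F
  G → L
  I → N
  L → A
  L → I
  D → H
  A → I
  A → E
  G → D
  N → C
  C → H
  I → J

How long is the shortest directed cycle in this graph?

5

For each vertex v, BFS finds the shortest path from v back to v.
The shortest such closed walk is G → L → A → K → F → G, length 5.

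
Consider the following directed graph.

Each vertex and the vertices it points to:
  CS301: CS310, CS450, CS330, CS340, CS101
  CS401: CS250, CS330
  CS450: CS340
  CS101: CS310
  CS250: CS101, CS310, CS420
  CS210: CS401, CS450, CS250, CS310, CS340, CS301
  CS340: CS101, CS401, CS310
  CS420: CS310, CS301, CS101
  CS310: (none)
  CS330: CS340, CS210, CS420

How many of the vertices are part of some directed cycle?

A vertex is on a directed cycle iff it belongs to a strongly connected component of size ≥ 2 (or has a self-loop).
The vertices on cycles are {CS210, CS250, CS301, CS330, CS340, CS401, CS420, CS450} — 8 in total.

8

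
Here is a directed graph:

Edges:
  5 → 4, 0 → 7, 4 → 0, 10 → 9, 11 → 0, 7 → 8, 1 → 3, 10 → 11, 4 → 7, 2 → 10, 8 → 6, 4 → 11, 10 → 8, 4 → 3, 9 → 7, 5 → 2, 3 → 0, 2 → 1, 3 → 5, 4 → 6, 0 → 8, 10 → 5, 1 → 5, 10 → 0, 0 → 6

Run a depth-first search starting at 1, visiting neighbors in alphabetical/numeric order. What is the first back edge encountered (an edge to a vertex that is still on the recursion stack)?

DFS from 1 (visiting neighbors in alphabetical/numeric order); mark gray on enter, black on exit:
1 gray
  3 gray
    0 gray
      6 gray
      6 black
      7 gray
        8 gray
          8→6: 6 black — skip
        8 black
      7 black
      0→8: 8 black — skip
    0 black
    5 gray
      2 gray
        2→1: 1 is gray → back edge
First back edge: 2 → 1.

2->1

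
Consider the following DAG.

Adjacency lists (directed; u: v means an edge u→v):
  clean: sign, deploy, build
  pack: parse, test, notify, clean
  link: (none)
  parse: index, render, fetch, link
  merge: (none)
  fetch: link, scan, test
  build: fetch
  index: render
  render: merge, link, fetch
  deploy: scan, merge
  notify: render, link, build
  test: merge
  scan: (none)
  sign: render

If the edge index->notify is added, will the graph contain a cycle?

No

Adding index→notify creates a cycle iff notify can already reach index.
Explore from notify: no path reaches index. The graph stays acyclic.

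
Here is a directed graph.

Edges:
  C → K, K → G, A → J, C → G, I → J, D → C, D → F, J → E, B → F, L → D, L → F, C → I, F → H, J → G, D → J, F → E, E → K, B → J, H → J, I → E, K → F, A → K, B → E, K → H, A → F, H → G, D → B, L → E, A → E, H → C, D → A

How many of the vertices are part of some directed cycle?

A vertex is on a directed cycle iff it belongs to a strongly connected component of size ≥ 2 (or has a self-loop).
The vertices on cycles are {C, E, F, H, I, J, K} — 7 in total.

7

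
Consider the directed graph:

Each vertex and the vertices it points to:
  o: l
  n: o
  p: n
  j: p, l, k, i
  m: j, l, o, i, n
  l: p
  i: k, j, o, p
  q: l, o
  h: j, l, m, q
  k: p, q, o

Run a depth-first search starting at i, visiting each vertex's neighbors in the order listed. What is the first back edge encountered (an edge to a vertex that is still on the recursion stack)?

l->p

DFS from i (visiting each vertex's neighbors in the order listed); mark gray on enter, black on exit:
i gray
  k gray
    p gray
      n gray
        o gray
          l gray
            l→p: p is gray → back edge
First back edge: l → p.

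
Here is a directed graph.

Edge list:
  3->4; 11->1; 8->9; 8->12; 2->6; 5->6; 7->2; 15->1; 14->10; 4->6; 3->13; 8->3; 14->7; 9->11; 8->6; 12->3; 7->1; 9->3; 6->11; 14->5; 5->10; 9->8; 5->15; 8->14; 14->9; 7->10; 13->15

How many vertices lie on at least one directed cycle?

3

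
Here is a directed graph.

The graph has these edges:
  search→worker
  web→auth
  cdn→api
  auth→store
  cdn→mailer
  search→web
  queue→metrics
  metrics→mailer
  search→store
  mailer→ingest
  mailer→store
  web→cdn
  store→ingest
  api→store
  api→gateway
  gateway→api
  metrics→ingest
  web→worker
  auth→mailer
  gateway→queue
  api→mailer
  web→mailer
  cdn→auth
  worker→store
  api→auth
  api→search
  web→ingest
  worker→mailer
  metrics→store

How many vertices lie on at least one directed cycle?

A vertex is on a directed cycle iff it belongs to a strongly connected component of size ≥ 2 (or has a self-loop).
The vertices on cycles are {api, cdn, web, search, gateway} — 5 in total.

5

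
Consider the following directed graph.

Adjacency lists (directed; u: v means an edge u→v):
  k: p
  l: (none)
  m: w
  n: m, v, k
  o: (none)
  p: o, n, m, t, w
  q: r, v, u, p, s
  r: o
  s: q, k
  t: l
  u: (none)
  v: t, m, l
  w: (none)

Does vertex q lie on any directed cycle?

q is on a cycle iff q can reach itself via ≥1 edge.
q → s → q — yes.

Yes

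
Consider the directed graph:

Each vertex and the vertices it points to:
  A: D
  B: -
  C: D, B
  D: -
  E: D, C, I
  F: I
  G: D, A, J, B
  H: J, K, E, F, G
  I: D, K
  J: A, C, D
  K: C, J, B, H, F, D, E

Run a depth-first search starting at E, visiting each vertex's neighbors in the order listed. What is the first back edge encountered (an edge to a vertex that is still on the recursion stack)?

DFS from E (visiting each vertex's neighbors in the order listed); mark gray on enter, black on exit:
E gray
  D gray
  D black
  C gray
    C→D: D black — skip
    B gray
    B black
  C black
  I gray
    I→D: D black — skip
    K gray
      K→C: C black — skip
      J gray
        A gray
          A→D: D black — skip
        A black
        J→C: C black — skip
        J→D: D black — skip
      J black
      K→B: B black — skip
      H gray
        H→J: J black — skip
        H→K: K is gray → back edge
First back edge: H → K.

H→K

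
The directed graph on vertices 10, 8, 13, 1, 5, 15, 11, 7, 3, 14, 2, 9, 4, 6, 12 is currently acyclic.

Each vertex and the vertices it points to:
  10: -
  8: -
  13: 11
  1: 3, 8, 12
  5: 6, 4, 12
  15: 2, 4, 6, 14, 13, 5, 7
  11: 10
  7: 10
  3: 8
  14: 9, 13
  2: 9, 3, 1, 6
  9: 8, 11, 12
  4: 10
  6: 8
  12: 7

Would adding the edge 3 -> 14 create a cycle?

Adding 3→14 creates a cycle iff 14 can already reach 3.
Explore from 14: no path reaches 3. The graph stays acyclic.

No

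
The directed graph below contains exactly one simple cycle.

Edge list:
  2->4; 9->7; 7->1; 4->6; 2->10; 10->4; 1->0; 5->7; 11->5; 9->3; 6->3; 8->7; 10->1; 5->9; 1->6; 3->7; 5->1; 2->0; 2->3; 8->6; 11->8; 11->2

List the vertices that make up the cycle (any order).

1, 3, 6, 7

DFS with gray/black marking from 1:
1 gray
  0 gray
  0 black
  6 gray
    3 gray
      7 gray
        7→1: 1 is gray → back edge
Back edge closes the cycle 1 → 6 → 3 → 7 → 1; its vertices are {1, 3, 6, 7}.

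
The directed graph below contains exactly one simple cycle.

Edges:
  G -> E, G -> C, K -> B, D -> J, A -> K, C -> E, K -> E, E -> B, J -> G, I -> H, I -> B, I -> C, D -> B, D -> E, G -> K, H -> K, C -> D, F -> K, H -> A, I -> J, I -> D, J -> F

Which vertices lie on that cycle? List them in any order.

C, D, G, J

DFS with gray/black marking from J:
J gray
  F gray
    K gray
      B gray
      B black
      E gray
        E→B: B black — skip
      E black
    K black
  F black
  G gray
    C gray
      C→E: E black — skip
      D gray
        D→J: J is gray → back edge
Back edge closes the cycle J → G → C → D → J; its vertices are {C, D, G, J}.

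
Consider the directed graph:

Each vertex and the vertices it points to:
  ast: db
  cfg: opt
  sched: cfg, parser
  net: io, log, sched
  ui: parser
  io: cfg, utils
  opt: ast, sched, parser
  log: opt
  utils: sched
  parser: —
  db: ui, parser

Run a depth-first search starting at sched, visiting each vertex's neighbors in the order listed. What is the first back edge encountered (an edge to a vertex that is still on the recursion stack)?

DFS from sched (visiting each vertex's neighbors in the order listed); mark gray on enter, black on exit:
sched gray
  cfg gray
    opt gray
      ast gray
        db gray
          ui gray
            parser gray
            parser black
          ui black
          db→parser: parser black — skip
        db black
      ast black
      opt→sched: sched is gray → back edge
First back edge: opt → sched.

opt→sched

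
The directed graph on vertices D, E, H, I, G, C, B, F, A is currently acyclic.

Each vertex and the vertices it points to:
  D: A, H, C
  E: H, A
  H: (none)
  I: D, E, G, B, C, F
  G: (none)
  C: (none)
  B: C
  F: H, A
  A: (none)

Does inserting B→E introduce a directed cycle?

No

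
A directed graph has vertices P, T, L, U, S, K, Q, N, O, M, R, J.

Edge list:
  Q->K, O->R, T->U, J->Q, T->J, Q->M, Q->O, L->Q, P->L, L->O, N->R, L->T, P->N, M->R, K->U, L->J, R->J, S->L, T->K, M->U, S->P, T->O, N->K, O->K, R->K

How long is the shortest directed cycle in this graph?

For each vertex v, BFS finds the shortest path from v back to v.
The shortest such closed walk is Q → M → R → J → Q, length 4.

4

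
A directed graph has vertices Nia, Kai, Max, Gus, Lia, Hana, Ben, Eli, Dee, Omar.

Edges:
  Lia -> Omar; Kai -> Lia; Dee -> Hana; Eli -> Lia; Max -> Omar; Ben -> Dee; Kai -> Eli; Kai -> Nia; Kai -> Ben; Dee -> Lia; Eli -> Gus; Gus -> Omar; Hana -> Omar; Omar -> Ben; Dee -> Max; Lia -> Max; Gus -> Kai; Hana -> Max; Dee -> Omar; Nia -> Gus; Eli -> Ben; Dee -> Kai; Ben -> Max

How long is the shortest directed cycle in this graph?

3

For each vertex v, BFS finds the shortest path from v back to v.
The shortest such closed walk is Dee → Kai → Ben → Dee, length 3.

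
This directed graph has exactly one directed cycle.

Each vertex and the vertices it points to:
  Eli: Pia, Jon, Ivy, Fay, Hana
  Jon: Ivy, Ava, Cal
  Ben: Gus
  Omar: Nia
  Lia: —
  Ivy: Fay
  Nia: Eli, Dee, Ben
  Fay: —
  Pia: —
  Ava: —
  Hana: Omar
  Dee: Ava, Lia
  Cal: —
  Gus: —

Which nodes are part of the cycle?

DFS with gray/black marking from Nia:
Nia gray
  Eli gray
    Pia gray
    Pia black
    Jon gray
      Ivy gray
        Fay gray
        Fay black
      Ivy black
      Ava gray
      Ava black
      Cal gray
      Cal black
    Jon black
    Eli→Ivy: Ivy black — skip
    Eli→Fay: Fay black — skip
    Hana gray
      Omar gray
        Omar→Nia: Nia is gray → back edge
Back edge closes the cycle Nia → Eli → Hana → Omar → Nia; its vertices are {Eli, Nia, Hana, Omar}.

Eli, Nia, Hana, Omar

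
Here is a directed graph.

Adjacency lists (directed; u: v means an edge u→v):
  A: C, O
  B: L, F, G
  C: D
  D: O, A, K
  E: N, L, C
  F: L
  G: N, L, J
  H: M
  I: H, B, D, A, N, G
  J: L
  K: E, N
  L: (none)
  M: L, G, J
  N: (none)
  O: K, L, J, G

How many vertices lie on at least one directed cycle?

6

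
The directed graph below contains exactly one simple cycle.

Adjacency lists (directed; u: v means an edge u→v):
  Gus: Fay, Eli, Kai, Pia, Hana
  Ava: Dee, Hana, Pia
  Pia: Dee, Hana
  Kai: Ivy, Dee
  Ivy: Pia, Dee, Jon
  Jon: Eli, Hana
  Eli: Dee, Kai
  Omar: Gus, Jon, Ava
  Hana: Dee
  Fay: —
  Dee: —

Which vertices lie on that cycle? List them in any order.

Eli, Ivy, Jon, Kai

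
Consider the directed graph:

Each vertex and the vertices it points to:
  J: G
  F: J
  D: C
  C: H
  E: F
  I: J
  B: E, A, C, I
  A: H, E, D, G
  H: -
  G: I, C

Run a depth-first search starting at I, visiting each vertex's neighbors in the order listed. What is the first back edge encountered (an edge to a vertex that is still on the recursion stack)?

G→I

DFS from I (visiting each vertex's neighbors in the order listed); mark gray on enter, black on exit:
I gray
  J gray
    G gray
      G→I: I is gray → back edge
First back edge: G → I.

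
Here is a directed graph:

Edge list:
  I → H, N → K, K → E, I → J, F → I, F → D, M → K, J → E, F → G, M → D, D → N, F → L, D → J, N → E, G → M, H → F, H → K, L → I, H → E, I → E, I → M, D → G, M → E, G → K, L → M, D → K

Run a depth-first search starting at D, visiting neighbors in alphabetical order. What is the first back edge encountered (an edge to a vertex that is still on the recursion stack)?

M->D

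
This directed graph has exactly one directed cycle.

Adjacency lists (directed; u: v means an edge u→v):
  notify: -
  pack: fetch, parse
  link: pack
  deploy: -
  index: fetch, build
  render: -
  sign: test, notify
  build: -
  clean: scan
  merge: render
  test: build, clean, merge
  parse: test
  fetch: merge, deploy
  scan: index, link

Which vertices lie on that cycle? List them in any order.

DFS with gray/black marking from test:
test gray
  build gray
  build black
  clean gray
    scan gray
      index gray
        fetch gray
          merge gray
            render gray
            render black
          merge black
          deploy gray
          deploy black
        fetch black
        index→build: build black — skip
      index black
      link gray
        pack gray
          pack→fetch: fetch black — skip
          parse gray
            parse→test: test is gray → back edge
Back edge closes the cycle test → clean → scan → link → pack → parse → test; its vertices are {link, pack, scan, test, clean, parse}.

link, pack, scan, test, clean, parse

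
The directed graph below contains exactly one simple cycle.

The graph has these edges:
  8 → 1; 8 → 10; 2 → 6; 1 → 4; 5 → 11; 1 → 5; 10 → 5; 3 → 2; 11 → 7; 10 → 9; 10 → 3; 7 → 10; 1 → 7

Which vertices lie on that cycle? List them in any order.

DFS with gray/black marking from 10:
10 gray
  9 gray
  9 black
  5 gray
    11 gray
      7 gray
        7→10: 10 is gray → back edge
Back edge closes the cycle 10 → 5 → 11 → 7 → 10; its vertices are {5, 7, 10, 11}.

5, 7, 10, 11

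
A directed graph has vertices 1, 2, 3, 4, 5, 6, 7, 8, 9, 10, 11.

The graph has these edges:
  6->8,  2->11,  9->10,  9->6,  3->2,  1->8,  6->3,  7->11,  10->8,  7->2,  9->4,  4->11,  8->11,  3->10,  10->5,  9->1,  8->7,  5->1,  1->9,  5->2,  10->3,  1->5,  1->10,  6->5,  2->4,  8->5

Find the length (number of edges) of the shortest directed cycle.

For each vertex v, BFS finds the shortest path from v back to v.
The shortest such closed walk is 9 → 1 → 9, length 2.

2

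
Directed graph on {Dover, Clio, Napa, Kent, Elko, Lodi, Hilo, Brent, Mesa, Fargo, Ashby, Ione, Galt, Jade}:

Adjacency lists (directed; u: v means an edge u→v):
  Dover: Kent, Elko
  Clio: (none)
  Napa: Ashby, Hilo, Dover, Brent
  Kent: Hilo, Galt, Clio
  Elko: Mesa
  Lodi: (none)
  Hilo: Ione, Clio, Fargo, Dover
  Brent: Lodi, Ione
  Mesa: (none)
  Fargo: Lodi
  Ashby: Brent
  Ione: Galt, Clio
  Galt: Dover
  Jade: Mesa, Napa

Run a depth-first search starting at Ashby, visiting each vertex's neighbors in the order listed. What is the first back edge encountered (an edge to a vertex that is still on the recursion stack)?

Hilo→Ione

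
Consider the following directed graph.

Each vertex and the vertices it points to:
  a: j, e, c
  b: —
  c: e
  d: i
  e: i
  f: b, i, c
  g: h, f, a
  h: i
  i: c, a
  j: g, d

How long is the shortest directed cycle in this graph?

3

For each vertex v, BFS finds the shortest path from v back to v.
The shortest such closed walk is g → a → j → g, length 3.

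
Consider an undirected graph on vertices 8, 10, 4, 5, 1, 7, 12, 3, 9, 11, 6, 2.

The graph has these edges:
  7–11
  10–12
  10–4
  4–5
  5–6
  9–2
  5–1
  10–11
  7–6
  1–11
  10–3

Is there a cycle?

Yes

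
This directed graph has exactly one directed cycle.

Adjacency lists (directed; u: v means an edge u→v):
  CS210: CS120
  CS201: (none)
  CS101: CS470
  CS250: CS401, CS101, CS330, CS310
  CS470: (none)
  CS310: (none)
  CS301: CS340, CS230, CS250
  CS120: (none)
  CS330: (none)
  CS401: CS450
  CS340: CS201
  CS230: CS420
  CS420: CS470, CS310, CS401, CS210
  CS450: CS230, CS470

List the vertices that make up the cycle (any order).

DFS with gray/black marking from CS230:
CS230 gray
  CS420 gray
    CS470 gray
    CS470 black
    CS310 gray
    CS310 black
    CS401 gray
      CS450 gray
        CS450→CS230: CS230 is gray → back edge
Back edge closes the cycle CS230 → CS420 → CS401 → CS450 → CS230; its vertices are {CS230, CS401, CS420, CS450}.

CS230, CS401, CS420, CS450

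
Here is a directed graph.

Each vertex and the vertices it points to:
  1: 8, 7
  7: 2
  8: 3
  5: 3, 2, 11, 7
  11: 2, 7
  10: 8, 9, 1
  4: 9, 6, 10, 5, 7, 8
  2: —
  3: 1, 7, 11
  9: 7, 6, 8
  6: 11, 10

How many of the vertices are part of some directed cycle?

6

A vertex is on a directed cycle iff it belongs to a strongly connected component of size ≥ 2 (or has a self-loop).
The vertices on cycles are {1, 3, 6, 8, 9, 10} — 6 in total.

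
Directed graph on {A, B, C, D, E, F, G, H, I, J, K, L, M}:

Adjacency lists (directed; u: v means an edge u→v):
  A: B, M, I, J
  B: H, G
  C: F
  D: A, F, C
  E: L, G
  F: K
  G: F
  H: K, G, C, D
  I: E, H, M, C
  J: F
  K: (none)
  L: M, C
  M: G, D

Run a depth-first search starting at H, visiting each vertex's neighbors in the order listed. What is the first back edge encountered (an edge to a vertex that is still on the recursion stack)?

DFS from H (visiting each vertex's neighbors in the order listed); mark gray on enter, black on exit:
H gray
  K gray
  K black
  G gray
    F gray
      F→K: K black — skip
    F black
  G black
  C gray
    C→F: F black — skip
  C black
  D gray
    A gray
      B gray
        B→H: H is gray → back edge
First back edge: B → H.

B→H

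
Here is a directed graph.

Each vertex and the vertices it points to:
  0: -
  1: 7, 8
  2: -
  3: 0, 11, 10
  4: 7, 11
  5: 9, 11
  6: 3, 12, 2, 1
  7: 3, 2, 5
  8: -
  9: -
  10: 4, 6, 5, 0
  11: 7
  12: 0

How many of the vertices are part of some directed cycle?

A vertex is on a directed cycle iff it belongs to a strongly connected component of size ≥ 2 (or has a self-loop).
The vertices on cycles are {1, 3, 4, 5, 6, 7, 10, 11} — 8 in total.

8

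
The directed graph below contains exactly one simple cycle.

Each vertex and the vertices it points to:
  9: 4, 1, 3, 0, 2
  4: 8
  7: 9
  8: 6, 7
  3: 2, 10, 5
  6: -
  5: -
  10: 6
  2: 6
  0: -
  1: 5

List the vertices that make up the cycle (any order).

4, 7, 8, 9

DFS with gray/black marking from 9:
9 gray
  4 gray
    8 gray
      6 gray
      6 black
      7 gray
        7→9: 9 is gray → back edge
Back edge closes the cycle 9 → 4 → 8 → 7 → 9; its vertices are {4, 7, 8, 9}.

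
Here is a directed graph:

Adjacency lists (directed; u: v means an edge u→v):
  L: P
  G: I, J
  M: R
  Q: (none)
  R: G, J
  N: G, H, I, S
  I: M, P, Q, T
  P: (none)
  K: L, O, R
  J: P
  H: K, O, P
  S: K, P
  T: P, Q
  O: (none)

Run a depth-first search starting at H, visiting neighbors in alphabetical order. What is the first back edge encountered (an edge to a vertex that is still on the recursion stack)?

M->R

DFS from H (visiting neighbors in alphabetical order); mark gray on enter, black on exit:
H gray
  K gray
    L gray
      P gray
      P black
    L black
    O gray
    O black
    R gray
      G gray
        I gray
          M gray
            M→R: R is gray → back edge
First back edge: M → R.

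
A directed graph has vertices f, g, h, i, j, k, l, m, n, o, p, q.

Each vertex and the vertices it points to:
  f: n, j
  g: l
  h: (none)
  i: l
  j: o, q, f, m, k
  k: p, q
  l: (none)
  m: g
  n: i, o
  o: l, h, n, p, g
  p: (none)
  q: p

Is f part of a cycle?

f is on a cycle iff f can reach itself via ≥1 edge.
f → j → f — yes.

Yes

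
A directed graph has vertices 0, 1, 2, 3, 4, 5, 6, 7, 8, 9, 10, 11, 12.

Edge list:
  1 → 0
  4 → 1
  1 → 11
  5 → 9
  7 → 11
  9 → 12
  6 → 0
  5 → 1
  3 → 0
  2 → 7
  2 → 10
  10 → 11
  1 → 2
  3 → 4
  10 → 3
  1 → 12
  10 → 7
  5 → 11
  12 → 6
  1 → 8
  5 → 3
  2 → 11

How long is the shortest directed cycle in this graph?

5

For each vertex v, BFS finds the shortest path from v back to v.
The shortest such closed walk is 3 → 4 → 1 → 2 → 10 → 3, length 5.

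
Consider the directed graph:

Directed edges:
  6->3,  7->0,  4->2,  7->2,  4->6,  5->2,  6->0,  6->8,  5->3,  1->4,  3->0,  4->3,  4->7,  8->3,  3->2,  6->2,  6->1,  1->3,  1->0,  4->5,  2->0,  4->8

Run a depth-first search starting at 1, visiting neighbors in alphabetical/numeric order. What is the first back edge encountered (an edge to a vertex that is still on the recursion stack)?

DFS from 1 (visiting neighbors in alphabetical/numeric order); mark gray on enter, black on exit:
1 gray
  0 gray
  0 black
  3 gray
    3→0: 0 black — skip
    2 gray
      2→0: 0 black — skip
    2 black
  3 black
  4 gray
    4→2: 2 black — skip
    4→3: 3 black — skip
    5 gray
      5→2: 2 black — skip
      5→3: 3 black — skip
    5 black
    6 gray
      6→0: 0 black — skip
      6→1: 1 is gray → back edge
First back edge: 6 → 1.

6→1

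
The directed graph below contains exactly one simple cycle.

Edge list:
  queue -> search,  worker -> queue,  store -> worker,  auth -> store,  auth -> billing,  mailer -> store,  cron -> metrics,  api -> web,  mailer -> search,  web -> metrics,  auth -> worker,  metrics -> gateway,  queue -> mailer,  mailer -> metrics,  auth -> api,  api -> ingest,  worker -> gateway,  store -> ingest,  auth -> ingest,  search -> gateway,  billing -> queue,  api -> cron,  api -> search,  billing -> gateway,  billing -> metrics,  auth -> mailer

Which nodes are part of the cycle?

queue, store, mailer, worker

DFS with gray/black marking from store:
store gray
  worker gray
    queue gray
      search gray
        gateway gray
        gateway black
      search black
      mailer gray
        mailer→search: search black — skip
        metrics gray
          metrics→gateway: gateway black — skip
        metrics black
        mailer→store: store is gray → back edge
Back edge closes the cycle store → worker → queue → mailer → store; its vertices are {queue, store, mailer, worker}.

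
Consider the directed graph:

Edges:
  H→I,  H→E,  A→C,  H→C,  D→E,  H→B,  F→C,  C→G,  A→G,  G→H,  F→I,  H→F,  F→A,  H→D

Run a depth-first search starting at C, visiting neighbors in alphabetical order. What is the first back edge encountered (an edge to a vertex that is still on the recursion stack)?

H→C

DFS from C (visiting neighbors in alphabetical order); mark gray on enter, black on exit:
C gray
  G gray
    H gray
      B gray
      B black
      H→C: C is gray → back edge
First back edge: H → C.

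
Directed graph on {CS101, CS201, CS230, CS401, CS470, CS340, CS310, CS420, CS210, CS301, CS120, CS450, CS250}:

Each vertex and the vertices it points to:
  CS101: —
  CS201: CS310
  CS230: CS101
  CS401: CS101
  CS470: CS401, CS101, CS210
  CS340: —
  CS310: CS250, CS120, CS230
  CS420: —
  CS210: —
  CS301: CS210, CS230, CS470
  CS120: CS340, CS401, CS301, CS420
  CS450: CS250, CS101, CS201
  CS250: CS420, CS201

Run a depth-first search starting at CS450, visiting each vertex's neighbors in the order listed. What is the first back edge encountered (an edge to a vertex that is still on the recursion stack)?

DFS from CS450 (visiting each vertex's neighbors in the order listed); mark gray on enter, black on exit:
CS450 gray
  CS250 gray
    CS420 gray
    CS420 black
    CS201 gray
      CS310 gray
        CS310→CS250: CS250 is gray → back edge
First back edge: CS310 → CS250.

CS310->CS250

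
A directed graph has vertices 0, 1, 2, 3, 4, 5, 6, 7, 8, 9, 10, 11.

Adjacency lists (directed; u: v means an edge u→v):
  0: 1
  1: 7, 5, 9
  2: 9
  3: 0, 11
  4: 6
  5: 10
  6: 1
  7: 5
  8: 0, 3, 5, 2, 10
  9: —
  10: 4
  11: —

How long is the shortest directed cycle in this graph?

For each vertex v, BFS finds the shortest path from v back to v.
The shortest such closed walk is 10 → 4 → 6 → 1 → 5 → 10, length 5.

5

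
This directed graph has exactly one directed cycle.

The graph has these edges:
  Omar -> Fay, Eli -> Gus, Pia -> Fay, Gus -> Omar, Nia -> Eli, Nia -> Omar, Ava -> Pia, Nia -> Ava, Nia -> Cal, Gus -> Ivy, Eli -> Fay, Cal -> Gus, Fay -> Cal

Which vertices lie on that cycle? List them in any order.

DFS with gray/black marking from Cal:
Cal gray
  Gus gray
    Ivy gray
    Ivy black
    Omar gray
      Fay gray
        Fay→Cal: Cal is gray → back edge
Back edge closes the cycle Cal → Gus → Omar → Fay → Cal; its vertices are {Cal, Fay, Gus, Omar}.

Cal, Fay, Gus, Omar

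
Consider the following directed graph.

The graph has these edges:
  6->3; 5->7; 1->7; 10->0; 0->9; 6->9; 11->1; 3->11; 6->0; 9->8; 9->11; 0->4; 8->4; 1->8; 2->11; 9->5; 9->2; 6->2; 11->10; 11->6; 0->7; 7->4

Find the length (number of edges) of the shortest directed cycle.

For each vertex v, BFS finds the shortest path from v back to v.
The shortest such closed walk is 6 → 9 → 11 → 6, length 3.

3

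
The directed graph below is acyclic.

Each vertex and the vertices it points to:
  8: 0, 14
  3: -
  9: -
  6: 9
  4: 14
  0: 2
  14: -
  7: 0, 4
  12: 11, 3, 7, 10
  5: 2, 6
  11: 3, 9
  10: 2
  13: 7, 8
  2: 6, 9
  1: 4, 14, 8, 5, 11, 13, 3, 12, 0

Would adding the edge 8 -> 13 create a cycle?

Adding 8→13 creates a cycle iff 13 can already reach 8.
Path from 13: 13 → 8.
So 13 → … → 8 → 13 is a cycle.

Yes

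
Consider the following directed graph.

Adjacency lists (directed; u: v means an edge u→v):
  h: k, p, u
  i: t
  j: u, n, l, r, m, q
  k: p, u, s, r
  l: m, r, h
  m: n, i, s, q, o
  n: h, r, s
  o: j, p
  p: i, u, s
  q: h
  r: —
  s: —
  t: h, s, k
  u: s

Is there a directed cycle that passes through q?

No

q lies on a cycle iff there is a path from q back to itself.
Exploring from q, it never reaches itself; equivalently, its strongly connected component is a singleton.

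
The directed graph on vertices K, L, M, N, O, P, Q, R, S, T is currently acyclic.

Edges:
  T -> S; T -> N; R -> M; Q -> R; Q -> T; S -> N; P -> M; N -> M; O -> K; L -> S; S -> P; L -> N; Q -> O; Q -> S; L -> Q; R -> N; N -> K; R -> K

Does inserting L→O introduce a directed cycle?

No

Adding L→O creates a cycle iff O can already reach L.
Explore from O: no path reaches L. The graph stays acyclic.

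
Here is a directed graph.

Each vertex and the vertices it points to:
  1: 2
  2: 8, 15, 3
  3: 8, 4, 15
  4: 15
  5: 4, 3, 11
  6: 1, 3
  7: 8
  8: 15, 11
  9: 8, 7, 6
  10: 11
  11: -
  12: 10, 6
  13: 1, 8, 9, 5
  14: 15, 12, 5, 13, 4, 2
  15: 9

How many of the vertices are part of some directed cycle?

9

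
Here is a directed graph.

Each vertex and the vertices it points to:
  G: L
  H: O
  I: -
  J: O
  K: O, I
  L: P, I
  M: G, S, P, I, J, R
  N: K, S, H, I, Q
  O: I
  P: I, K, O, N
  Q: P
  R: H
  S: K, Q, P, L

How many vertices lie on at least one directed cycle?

5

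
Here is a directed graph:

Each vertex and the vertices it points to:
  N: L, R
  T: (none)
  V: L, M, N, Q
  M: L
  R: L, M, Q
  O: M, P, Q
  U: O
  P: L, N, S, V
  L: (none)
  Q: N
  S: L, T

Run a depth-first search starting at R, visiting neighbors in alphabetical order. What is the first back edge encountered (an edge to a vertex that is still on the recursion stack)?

N->R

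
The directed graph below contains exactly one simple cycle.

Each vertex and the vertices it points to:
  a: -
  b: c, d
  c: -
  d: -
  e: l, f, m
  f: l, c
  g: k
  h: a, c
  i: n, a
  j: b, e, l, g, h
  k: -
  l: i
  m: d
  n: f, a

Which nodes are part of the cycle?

f, i, l, n

DFS with gray/black marking from l:
l gray
  i gray
    n gray
      f gray
        f→l: l is gray → back edge
Back edge closes the cycle l → i → n → f → l; its vertices are {f, i, l, n}.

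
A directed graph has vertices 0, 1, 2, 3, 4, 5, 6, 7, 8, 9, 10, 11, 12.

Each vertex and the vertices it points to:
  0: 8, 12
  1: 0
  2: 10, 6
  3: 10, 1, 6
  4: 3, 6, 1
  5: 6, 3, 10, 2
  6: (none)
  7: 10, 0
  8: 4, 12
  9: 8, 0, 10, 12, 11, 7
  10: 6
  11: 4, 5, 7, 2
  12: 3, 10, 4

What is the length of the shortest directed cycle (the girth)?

For each vertex v, BFS finds the shortest path from v back to v.
The shortest such closed walk is 8 → 4 → 1 → 0 → 8, length 4.

4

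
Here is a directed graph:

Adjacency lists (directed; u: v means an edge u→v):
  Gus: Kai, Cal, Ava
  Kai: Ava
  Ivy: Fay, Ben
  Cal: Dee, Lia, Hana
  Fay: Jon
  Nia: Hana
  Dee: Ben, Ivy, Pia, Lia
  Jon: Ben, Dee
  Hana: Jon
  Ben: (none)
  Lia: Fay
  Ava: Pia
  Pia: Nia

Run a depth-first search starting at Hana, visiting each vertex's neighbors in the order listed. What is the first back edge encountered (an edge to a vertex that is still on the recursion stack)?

DFS from Hana (visiting each vertex's neighbors in the order listed); mark gray on enter, black on exit:
Hana gray
  Jon gray
    Ben gray
    Ben black
    Dee gray
      Dee→Ben: Ben black — skip
      Ivy gray
        Fay gray
          Fay→Jon: Jon is gray → back edge
First back edge: Fay → Jon.

Fay→Jon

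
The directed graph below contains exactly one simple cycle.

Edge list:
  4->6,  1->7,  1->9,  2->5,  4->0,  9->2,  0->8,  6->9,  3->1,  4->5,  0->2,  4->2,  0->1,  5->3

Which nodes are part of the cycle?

DFS with gray/black marking from 2:
2 gray
  5 gray
    3 gray
      1 gray
        7 gray
        7 black
        9 gray
          9→2: 2 is gray → back edge
Back edge closes the cycle 2 → 5 → 3 → 1 → 9 → 2; its vertices are {1, 2, 3, 5, 9}.

1, 2, 3, 5, 9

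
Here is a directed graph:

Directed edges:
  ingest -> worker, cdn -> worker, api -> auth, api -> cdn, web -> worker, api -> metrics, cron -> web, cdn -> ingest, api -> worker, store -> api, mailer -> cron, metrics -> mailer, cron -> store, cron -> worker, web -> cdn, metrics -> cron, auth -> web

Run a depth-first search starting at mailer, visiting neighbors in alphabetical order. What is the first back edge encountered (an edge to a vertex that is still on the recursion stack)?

DFS from mailer (visiting neighbors in alphabetical order); mark gray on enter, black on exit:
mailer gray
  cron gray
    store gray
      api gray
        auth gray
          web gray
            cdn gray
              ingest gray
                worker gray
                worker black
              ingest black
              cdn→worker: worker black — skip
            cdn black
            web→worker: worker black — skip
          web black
        auth black
        api→cdn: cdn black — skip
        metrics gray
          metrics→cron: cron is gray → back edge
First back edge: metrics → cron.

metrics→cron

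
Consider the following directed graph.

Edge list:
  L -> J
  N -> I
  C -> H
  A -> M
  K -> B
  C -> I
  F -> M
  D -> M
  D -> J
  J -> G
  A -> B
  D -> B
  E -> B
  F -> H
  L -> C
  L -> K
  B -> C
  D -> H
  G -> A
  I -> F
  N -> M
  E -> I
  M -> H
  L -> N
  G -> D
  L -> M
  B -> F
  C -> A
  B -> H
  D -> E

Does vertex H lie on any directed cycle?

No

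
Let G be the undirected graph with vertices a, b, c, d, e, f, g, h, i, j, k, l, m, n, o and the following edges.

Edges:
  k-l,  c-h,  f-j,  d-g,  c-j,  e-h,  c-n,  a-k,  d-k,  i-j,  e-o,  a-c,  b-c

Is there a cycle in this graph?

DFS, tracking each vertex's parent; an edge to a visited non-parent vertex closes a cycle.
Start from b:
visit b (parent –)
  visit c (parent b)
    visit j (parent c)
      visit i (parent j)
        i–j: parent, skip
      visit f (parent j)
        f–j: parent, skip
      j–c: parent, skip
    visit a (parent c)
      a–c: parent, skip
      visit k (parent a)
        k–a: parent, skip
        visit d (parent k)
          visit g (parent d)
            g–d: parent, skip
          d–k: parent, skip
        visit l (parent k)
          l–k: parent, skip
    visit h (parent c)
      visit e (parent h)
        visit o (parent e)
          o–e: parent, skip
        e–h: parent, skip
      h–c: parent, skip
    c–b: parent, skip
    visit n (parent c)
      n–c: parent, skip
visit m (parent –)
No non-parent visited neighbor found — the graph is a forest.

No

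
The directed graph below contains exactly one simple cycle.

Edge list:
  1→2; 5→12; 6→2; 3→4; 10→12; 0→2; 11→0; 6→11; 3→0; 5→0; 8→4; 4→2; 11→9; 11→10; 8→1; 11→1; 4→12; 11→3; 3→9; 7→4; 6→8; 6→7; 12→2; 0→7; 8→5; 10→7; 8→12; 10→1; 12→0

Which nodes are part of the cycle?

DFS with gray/black marking from 7:
7 gray
  4 gray
    12 gray
      2 gray
      2 black
      0 gray
        0→7: 7 is gray → back edge
Back edge closes the cycle 7 → 4 → 12 → 0 → 7; its vertices are {0, 4, 7, 12}.

0, 4, 7, 12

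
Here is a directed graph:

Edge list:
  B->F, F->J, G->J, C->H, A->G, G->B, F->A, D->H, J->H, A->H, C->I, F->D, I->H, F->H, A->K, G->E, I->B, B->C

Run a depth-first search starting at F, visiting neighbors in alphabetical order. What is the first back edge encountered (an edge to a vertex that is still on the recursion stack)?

I->B

DFS from F (visiting neighbors in alphabetical order); mark gray on enter, black on exit:
F gray
  A gray
    G gray
      B gray
        C gray
          H gray
          H black
          I gray
            I→B: B is gray → back edge
First back edge: I → B.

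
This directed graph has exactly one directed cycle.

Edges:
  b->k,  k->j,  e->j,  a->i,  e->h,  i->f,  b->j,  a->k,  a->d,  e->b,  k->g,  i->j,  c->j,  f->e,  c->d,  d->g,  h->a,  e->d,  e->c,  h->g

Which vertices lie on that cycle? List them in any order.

a, e, f, h, i

DFS with gray/black marking from f:
f gray
  e gray
    h gray
      g gray
      g black
      a gray
        i gray
          j gray
          j black
          i→f: f is gray → back edge
Back edge closes the cycle f → e → h → a → i → f; its vertices are {a, e, f, h, i}.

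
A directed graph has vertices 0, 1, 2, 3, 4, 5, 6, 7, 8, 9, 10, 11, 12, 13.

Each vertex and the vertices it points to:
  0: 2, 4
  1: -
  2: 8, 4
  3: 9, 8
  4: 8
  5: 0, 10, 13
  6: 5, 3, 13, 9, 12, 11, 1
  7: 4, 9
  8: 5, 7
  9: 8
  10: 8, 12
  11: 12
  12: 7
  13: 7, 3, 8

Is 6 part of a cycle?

No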